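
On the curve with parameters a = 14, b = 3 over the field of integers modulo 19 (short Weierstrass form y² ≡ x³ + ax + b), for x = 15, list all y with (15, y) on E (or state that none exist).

4, 15

x³ + 14x + 3 = 3588 ≡ 16 (mod 19).
Square roots of 16 mod 19: 4 and 15 (since 4² = 16 ≡ 16).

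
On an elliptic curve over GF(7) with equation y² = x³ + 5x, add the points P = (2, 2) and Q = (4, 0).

(2, 2) + (4, 0). λ = (0 - 2)/(4 - 2) ≡ 5/2 mod 7. 2⁻¹ ≡ 4 (mod 7) since 2·4 = 8 ≡ 1, so λ ≡ 6.
  x = λ² - 2 - 4 = 36 - 6 ≡ 2; y = λ·(2 - 2) - 2 ≡ 5. → (2, 5)

(2, 5)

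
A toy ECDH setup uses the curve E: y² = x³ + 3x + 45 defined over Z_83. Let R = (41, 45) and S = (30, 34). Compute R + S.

(41, 45) + (30, 34). λ = (34 - 45)/(30 - 41) ≡ 72/72 mod 83. 72⁻¹ ≡ 15 (mod 83), so λ ≡ 1.
  x = λ² - 41 - 30 = 1 - 71 ≡ 13; y = λ·(41 - 13) - 45 ≡ 66. → (13, 66)

(13, 66)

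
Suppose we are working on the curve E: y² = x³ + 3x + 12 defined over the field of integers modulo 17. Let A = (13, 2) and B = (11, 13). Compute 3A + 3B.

(1, 4)

First 3A:
Repeated addition: build up to 3A.
2A: tangent at (13, 2): λ = (3·13² + 3)/(2·2) ≡ 0/4. 4⁻¹ ≡ 13 (mod 17), so λ ≡ 0·13 ≡ 0.
  x = λ² - 13 - 13 = 0 - 26 ≡ 8; y = λ·(13 - 8) - 2 ≡ 15. → (8, 15)
3A: (8, 15) + (13, 2). λ = (2 - 15)/(13 - 8) ≡ 4/5 mod 17. 5⁻¹ ≡ 7 (mod 17) since 5·7 = 35 ≡ 1, so λ ≡ 11.
  x = λ² - 8 - 13 = 121 - 21 ≡ 15; y = λ·(8 - 15) - 15 ≡ 10. → (15, 10)
3A = (15, 10).
Next 3B:
Repeated addition: build up to 3B.
2B: tangent at (11, 13): λ = (3·11² + 3)/(2·13) ≡ 9/9. 9⁻¹ ≡ 2 (mod 17), so λ ≡ 9·2 ≡ 1.
  x = λ² - 11 - 11 = 1 - 22 ≡ 13; y = λ·(11 - 13) - 13 ≡ 2. → (13, 2)
3B: (13, 2) + (11, 13). λ = (13 - 2)/(11 - 13) ≡ 11/15 mod 17. 15⁻¹ ≡ 8 (mod 17), so λ ≡ 3.
  x = λ² - 13 - 11 = 9 - 24 ≡ 2; y = λ·(13 - 2) - 2 ≡ 14. → (2, 14)
3B = (2, 14).
Finally 3A + 3B:
(15, 10) + (2, 14). λ = (14 - 10)/(2 - 15) ≡ 4/4 mod 17. 4⁻¹ ≡ 13 (mod 17), so λ ≡ 1.
  x = λ² - 15 - 2 = 1 - 17 ≡ 1; y = λ·(15 - 1) - 10 ≡ 4. → (1, 4)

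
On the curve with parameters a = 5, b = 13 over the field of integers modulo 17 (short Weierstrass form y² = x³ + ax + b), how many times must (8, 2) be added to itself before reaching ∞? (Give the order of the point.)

8

2P: tangent at (8, 2): λ = (3·8² + 5)/(2·2) ≡ 10/4. 4⁻¹ ≡ 13 (mod 17), so λ ≡ 10·13 ≡ 11.
  x = λ² - 8 - 8 = 121 - 16 ≡ 3; y = λ·(8 - 3) - 2 ≡ 2. → (3, 2)
3P: (3, 2) + (8, 2). λ = (2 - 2)/(8 - 3) ≡ 0/5 mod 17. 5⁻¹ ≡ 7 (mod 17), so λ ≡ 0.
  x = λ² - 3 - 8 = 0 - 11 ≡ 6; y = λ·(3 - 6) - 2 ≡ 15. → (6, 15)
4P: (6, 15) + (8, 2). λ = (2 - 15)/(8 - 6) ≡ 4/2 mod 17. 2⁻¹ ≡ 9 (mod 17), so λ ≡ 2.
  x = λ² - 6 - 8 = 4 - 14 ≡ 7; y = λ·(6 - 7) - 15 ≡ 0. → (7, 0)
5P: (7, 0) + (8, 2). λ = (2 - 0)/(8 - 7) ≡ 2/1 mod 17. 1⁻¹ ≡ 1 (mod 17), so λ ≡ 2.
  x = λ² - 7 - 8 = 4 - 15 ≡ 6; y = λ·(7 - 6) - 0 ≡ 2. → (6, 2)
6P: (6, 2) + (8, 2). λ = (2 - 2)/(8 - 6) ≡ 0/2 mod 17. 2⁻¹ ≡ 9 (mod 17) since 2·9 = 18 ≡ 1, so λ ≡ 0.
  x = λ² - 6 - 8 = 0 - 14 ≡ 3; y = λ·(6 - 3) - 2 ≡ 15. → (3, 15)
7P: (3, 15) + (8, 2). λ = (2 - 15)/(8 - 3) ≡ 4/5 mod 17. 5⁻¹ ≡ 7 (mod 17), so λ ≡ 11.
  x = λ² - 3 - 8 = 121 - 11 ≡ 8; y = λ·(3 - 8) - 15 ≡ 15. → (8, 15)
8P: (8, 15) + (8, 2): same x and y₁ ≡ -y₂, so the sum is ∞.
8P = ∞, so the order is 8.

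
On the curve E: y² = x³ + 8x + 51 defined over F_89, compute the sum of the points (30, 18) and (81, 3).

(30, 18) + (81, 3). λ = (3 - 18)/(81 - 30) ≡ 74/51 mod 89. 51⁻¹ ≡ 7 (mod 89) since 51·7 = 357 ≡ 1, so λ ≡ 73.
  x = λ² - 30 - 81 = 5329 - 111 ≡ 56; y = λ·(30 - 56) - 18 ≡ 42. → (56, 42)

(56, 42)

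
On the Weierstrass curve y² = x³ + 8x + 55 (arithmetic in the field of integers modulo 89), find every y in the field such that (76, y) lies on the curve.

35, 54

x³ + 8x + 55 = 439639 ≡ 68 (mod 89).
Square roots of 68 mod 89: 35 and 54 (since 35² = 1225 ≡ 68).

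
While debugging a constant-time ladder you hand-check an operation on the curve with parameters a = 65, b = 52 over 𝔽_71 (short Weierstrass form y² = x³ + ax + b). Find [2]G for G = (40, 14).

(45, 58)

tangent at (40, 14): λ = (3·40² + 65)/(2·14) ≡ 37/28. 28⁻¹ ≡ 33 (mod 71) since 28·33 = 924 ≡ 1, so λ ≡ 37·33 ≡ 14.
  x = λ² - 40 - 40 = 196 - 80 ≡ 45; y = λ·(40 - 45) - 14 ≡ 58. → (45, 58)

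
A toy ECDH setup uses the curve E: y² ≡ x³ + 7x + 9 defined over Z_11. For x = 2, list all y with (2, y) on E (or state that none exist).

3, 8

x³ + 7x + 9 = 31 ≡ 9 (mod 11).
Square roots of 9 mod 11: 3 and 8 (since 3² = 9 ≡ 9).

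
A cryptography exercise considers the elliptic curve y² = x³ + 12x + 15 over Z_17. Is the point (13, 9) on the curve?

no

y² = 9² ≡ 13; x³ + 12x + 15 = 2368 ≡ 5 (mod 17). 13 ≠ 5.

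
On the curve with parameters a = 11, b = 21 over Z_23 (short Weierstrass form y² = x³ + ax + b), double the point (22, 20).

tangent at (22, 20): λ = (3·22² + 11)/(2·20) ≡ 14/17. 17⁻¹ ≡ 19 (mod 23), so λ ≡ 14·19 ≡ 13.
  x = λ² - 22 - 22 = 169 - 44 ≡ 10; y = λ·(22 - 10) - 20 ≡ 21. → (10, 21)

(10, 21)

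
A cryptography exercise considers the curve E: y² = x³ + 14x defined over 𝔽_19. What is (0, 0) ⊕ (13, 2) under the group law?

(0, 0) + (13, 2). λ = (2 - 0)/(13 - 0) ≡ 2/13 mod 19. 13⁻¹ ≡ 3 (mod 19), so λ ≡ 6.
  x = λ² - 0 - 13 = 36 - 13 ≡ 4; y = λ·(0 - 4) - 0 ≡ 14. → (4, 14)

(4, 14)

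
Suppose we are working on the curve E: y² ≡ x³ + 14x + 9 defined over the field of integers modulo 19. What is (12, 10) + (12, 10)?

tangent at (12, 10): λ = (3·12² + 14)/(2·10) ≡ 9/1. 1⁻¹ ≡ 1 (mod 19), so λ ≡ 9·1 ≡ 9.
  x = λ² - 12 - 12 = 81 - 24 ≡ 0; y = λ·(12 - 0) - 10 ≡ 3. → (0, 3)

(0, 3)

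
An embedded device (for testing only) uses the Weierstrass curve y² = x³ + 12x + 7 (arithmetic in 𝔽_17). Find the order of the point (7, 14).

4

2P: tangent at (7, 14): λ = (3·7² + 12)/(2·14) ≡ 6/11. 11⁻¹ ≡ 14 (mod 17) since 11·14 = 154 ≡ 1, so λ ≡ 6·14 ≡ 16.
  x = λ² - 7 - 7 = 256 - 14 ≡ 4; y = λ·(7 - 4) - 14 ≡ 0. → (4, 0)
3P: (4, 0) + (7, 14). λ = (14 - 0)/(7 - 4) ≡ 14/3 mod 17. 3⁻¹ ≡ 6 (mod 17), so λ ≡ 16.
  x = λ² - 4 - 7 = 256 - 11 ≡ 7; y = λ·(4 - 7) - 0 ≡ 3. → (7, 3)
4P: (7, 3) + (7, 14): same x and y₁ ≡ -y₂, so the sum is O.
4P = O, so the order is 4.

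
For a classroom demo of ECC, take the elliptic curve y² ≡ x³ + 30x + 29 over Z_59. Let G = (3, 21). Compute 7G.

(26, 53)

Repeated addition: build up to 7G.
2G: tangent at (3, 21): λ = (3·3² + 30)/(2·21) ≡ 57/42. 42⁻¹ ≡ 52 (mod 59), so λ ≡ 57·52 ≡ 14.
  x = λ² - 3 - 3 = 196 - 6 ≡ 13; y = λ·(3 - 13) - 21 ≡ 16. → (13, 16)
3G: (13, 16) + (3, 21). λ = (21 - 16)/(3 - 13) ≡ 5/49 mod 59. 49⁻¹ ≡ 53 (mod 59) since 49·53 = 2597 ≡ 1, so λ ≡ 29.
  x = λ² - 13 - 3 = 841 - 16 ≡ 58; y = λ·(13 - 58) - 16 ≡ 36. → (58, 36)
4G: (58, 36) + (3, 21). λ = (21 - 36)/(3 - 58) ≡ 44/4 mod 59. 4⁻¹ ≡ 15 (mod 59) since 4·15 = 60 ≡ 1, so λ ≡ 11.
  x = λ² - 58 - 3 = 121 - 61 ≡ 1; y = λ·(58 - 1) - 36 ≡ 1. → (1, 1)
5G: (1, 1) + (3, 21). λ = (21 - 1)/(3 - 1) ≡ 20/2 mod 59. 2⁻¹ ≡ 30 (mod 59) since 2·30 = 60 ≡ 1, so λ ≡ 10.
  x = λ² - 1 - 3 = 100 - 4 ≡ 37; y = λ·(1 - 37) - 1 ≡ 52. → (37, 52)
6G: (37, 52) + (3, 21). λ = (21 - 52)/(3 - 37) ≡ 28/25 mod 59. 25⁻¹ ≡ 26 (mod 59) since 25·26 = 650 ≡ 1, so λ ≡ 20.
  x = λ² - 37 - 3 = 400 - 40 ≡ 6; y = λ·(37 - 6) - 52 ≡ 37. → (6, 37)
7G: (6, 37) + (3, 21). λ = (21 - 37)/(3 - 6) ≡ 43/56 mod 59. 56⁻¹ ≡ 39 (mod 59), so λ ≡ 25.
  x = λ² - 6 - 3 = 625 - 9 ≡ 26; y = λ·(6 - 26) - 37 ≡ 53. → (26, 53)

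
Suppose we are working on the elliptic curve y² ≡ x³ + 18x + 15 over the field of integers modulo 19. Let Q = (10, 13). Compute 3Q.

Repeated addition: build up to 3Q.
2Q: tangent at (10, 13): λ = (3·10² + 18)/(2·13) ≡ 14/7. 7⁻¹ ≡ 11 (mod 19), so λ ≡ 14·11 ≡ 2.
  x = λ² - 10 - 10 = 4 - 20 ≡ 3; y = λ·(10 - 3) - 13 ≡ 1. → (3, 1)
3Q: (3, 1) + (10, 13). λ = (13 - 1)/(10 - 3) ≡ 12/7 mod 19. 7⁻¹ ≡ 11 (mod 19) since 7·11 = 77 ≡ 1, so λ ≡ 18.
  x = λ² - 3 - 10 = 324 - 13 ≡ 7; y = λ·(3 - 7) - 1 ≡ 3. → (7, 3)

(7, 3)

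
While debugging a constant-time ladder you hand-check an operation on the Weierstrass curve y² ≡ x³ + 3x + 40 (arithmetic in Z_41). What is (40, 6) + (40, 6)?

tangent at (40, 6): λ = (3·40² + 3)/(2·6) ≡ 6/12. 12⁻¹ ≡ 24 (mod 41) since 12·24 = 288 ≡ 1, so λ ≡ 6·24 ≡ 21.
  x = λ² - 40 - 40 = 441 - 80 ≡ 33; y = λ·(40 - 33) - 6 ≡ 18. → (33, 18)

(33, 18)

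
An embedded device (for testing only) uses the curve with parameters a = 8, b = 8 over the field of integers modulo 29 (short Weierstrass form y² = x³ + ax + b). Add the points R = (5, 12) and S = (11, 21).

(5, 12) + (11, 21). λ = (21 - 12)/(11 - 5) ≡ 9/6 mod 29. 6⁻¹ ≡ 5 (mod 29), so λ ≡ 16.
  x = λ² - 5 - 11 = 256 - 16 ≡ 8; y = λ·(5 - 8) - 12 ≡ 27. → (8, 27)

(8, 27)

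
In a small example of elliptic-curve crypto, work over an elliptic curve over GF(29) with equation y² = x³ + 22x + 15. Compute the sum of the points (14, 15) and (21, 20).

(17, 16)

(14, 15) + (21, 20). λ = (20 - 15)/(21 - 14) ≡ 5/7 mod 29. 7⁻¹ ≡ 25 (mod 29), so λ ≡ 9.
  x = λ² - 14 - 21 = 81 - 35 ≡ 17; y = λ·(14 - 17) - 15 ≡ 16. → (17, 16)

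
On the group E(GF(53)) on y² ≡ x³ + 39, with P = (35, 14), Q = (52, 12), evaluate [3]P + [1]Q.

First 3P:
Repeated addition: build up to 3P.
2P: tangent at (35, 14): λ = (3·35² + 0)/(2·14) ≡ 18/28. 28⁻¹ ≡ 36 (mod 53) since 28·36 = 1008 ≡ 1, so λ ≡ 18·36 ≡ 12.
  x = λ² - 35 - 35 = 144 - 70 ≡ 21; y = λ·(35 - 21) - 14 ≡ 48. → (21, 48)
3P: (21, 48) + (35, 14). λ = (14 - 48)/(35 - 21) ≡ 19/14 mod 53. 14⁻¹ ≡ 19 (mod 53) since 14·19 = 266 ≡ 1, so λ ≡ 43.
  x = λ² - 21 - 35 = 1849 - 56 ≡ 44; y = λ·(21 - 44) - 48 ≡ 23. → (44, 23)
3P = (44, 23).
Finally 3P + Q:
(44, 23) + (52, 12). λ = (12 - 23)/(52 - 44) ≡ 42/8 mod 53. 8⁻¹ ≡ 20 (mod 53), so λ ≡ 45.
  x = λ² - 44 - 52 = 2025 - 96 ≡ 21; y = λ·(44 - 21) - 23 ≡ 5. → (21, 5)

(21, 5)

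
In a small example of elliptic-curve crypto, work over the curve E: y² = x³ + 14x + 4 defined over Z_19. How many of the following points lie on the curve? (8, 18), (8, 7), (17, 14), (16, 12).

(8, 18): 18² ≡ 1, rhs ≡ 1 → on.
(8, 7): 7² ≡ 11, rhs ≡ 1 → off.
(17, 14): 14² ≡ 6, rhs ≡ 6 → on.
(16, 12): 12² ≡ 11, rhs ≡ 11 → on.

3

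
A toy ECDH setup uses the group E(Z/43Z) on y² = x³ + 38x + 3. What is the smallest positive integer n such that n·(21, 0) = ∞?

2P: (21, 0) + (21, 0): same x and y₁ ≡ -y₂, so the sum is ∞.
2P = ∞, so the order is 2.

2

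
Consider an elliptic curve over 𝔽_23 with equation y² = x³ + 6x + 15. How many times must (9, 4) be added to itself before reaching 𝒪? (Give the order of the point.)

11

2P: tangent at (9, 4): λ = (3·9² + 6)/(2·4) ≡ 19/8. 8⁻¹ ≡ 3 (mod 23) since 8·3 = 24 ≡ 1, so λ ≡ 19·3 ≡ 11.
  x = λ² - 9 - 9 = 121 - 18 ≡ 11; y = λ·(9 - 11) - 4 ≡ 20. → (11, 20)
3P: (11, 20) + (9, 4). λ = (4 - 20)/(9 - 11) ≡ 7/21 mod 23. 21⁻¹ ≡ 11 (mod 23), so λ ≡ 8.
  x = λ² - 11 - 9 = 64 - 20 ≡ 21; y = λ·(11 - 21) - 20 ≡ 15. → (21, 15)
4P: (21, 15) + (9, 4). λ = (4 - 15)/(9 - 21) ≡ 12/11 mod 23. 11⁻¹ ≡ 21 (mod 23) since 11·21 = 231 ≡ 1, so λ ≡ 22.
  x = λ² - 21 - 9 = 484 - 30 ≡ 17; y = λ·(21 - 17) - 15 ≡ 4. → (17, 4)
5P: (17, 4) + (9, 4). λ = (4 - 4)/(9 - 17) ≡ 0/15 mod 23. 15⁻¹ ≡ 20 (mod 23) since 15·20 = 300 ≡ 1, so λ ≡ 0.
  x = λ² - 17 - 9 = 0 - 26 ≡ 20; y = λ·(17 - 20) - 4 ≡ 19. → (20, 19)
6P: (20, 19) + (9, 4). λ = (4 - 19)/(9 - 20) ≡ 8/12 mod 23. 12⁻¹ ≡ 2 (mod 23), so λ ≡ 16.
  x = λ² - 20 - 9 = 256 - 29 ≡ 20; y = λ·(20 - 20) - 19 ≡ 4. → (20, 4)
7P: (20, 4) + (9, 4). λ = (4 - 4)/(9 - 20) ≡ 0/12 mod 23. 12⁻¹ ≡ 2 (mod 23), so λ ≡ 0.
  x = λ² - 20 - 9 = 0 - 29 ≡ 17; y = λ·(20 - 17) - 4 ≡ 19. → (17, 19)
8P: (17, 19) + (9, 4). λ = (4 - 19)/(9 - 17) ≡ 8/15 mod 23. 15⁻¹ ≡ 20 (mod 23), so λ ≡ 22.
  x = λ² - 17 - 9 = 484 - 26 ≡ 21; y = λ·(17 - 21) - 19 ≡ 8. → (21, 8)
9P: (21, 8) + (9, 4). λ = (4 - 8)/(9 - 21) ≡ 19/11 mod 23. 11⁻¹ ≡ 21 (mod 23), so λ ≡ 8.
  x = λ² - 21 - 9 = 64 - 30 ≡ 11; y = λ·(21 - 11) - 8 ≡ 3. → (11, 3)
10P: (11, 3) + (9, 4). λ = (4 - 3)/(9 - 11) ≡ 1/21 mod 23. 21⁻¹ ≡ 11 (mod 23) since 21·11 = 231 ≡ 1, so λ ≡ 11.
  x = λ² - 11 - 9 = 121 - 20 ≡ 9; y = λ·(11 - 9) - 3 ≡ 19. → (9, 19)
11P: (9, 19) + (9, 4): same x and y₁ ≡ -y₂, so the sum is 𝒪.
11P = 𝒪, so the order is 11.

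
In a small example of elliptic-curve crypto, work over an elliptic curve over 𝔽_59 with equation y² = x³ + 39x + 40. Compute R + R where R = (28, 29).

tangent at (28, 29): λ = (3·28² + 39)/(2·29) ≡ 31/58. 58⁻¹ ≡ 58 (mod 59) since 58·58 = 3364 ≡ 1, so λ ≡ 31·58 ≡ 28.
  x = λ² - 28 - 28 = 784 - 56 ≡ 20; y = λ·(28 - 20) - 29 ≡ 18. → (20, 18)

(20, 18)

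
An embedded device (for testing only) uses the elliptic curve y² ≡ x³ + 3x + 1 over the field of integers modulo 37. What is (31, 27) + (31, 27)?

(12, 10)

tangent at (31, 27): λ = (3·31² + 3)/(2·27) ≡ 0/17. 17⁻¹ ≡ 24 (mod 37), so λ ≡ 0·24 ≡ 0.
  x = λ² - 31 - 31 = 0 - 62 ≡ 12; y = λ·(31 - 12) - 27 ≡ 10. → (12, 10)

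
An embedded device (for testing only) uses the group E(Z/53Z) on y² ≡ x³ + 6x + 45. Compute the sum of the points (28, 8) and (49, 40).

(28, 8) + (49, 40). λ = (40 - 8)/(49 - 28) ≡ 32/21 mod 53. 21⁻¹ ≡ 48 (mod 53), so λ ≡ 52.
  x = λ² - 28 - 49 = 2704 - 77 ≡ 30; y = λ·(28 - 30) - 8 ≡ 47. → (30, 47)

(30, 47)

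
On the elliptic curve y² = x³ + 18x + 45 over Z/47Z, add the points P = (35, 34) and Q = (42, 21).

(31, 19)

(35, 34) + (42, 21). λ = (21 - 34)/(42 - 35) ≡ 34/7 mod 47. 7⁻¹ ≡ 27 (mod 47), so λ ≡ 25.
  x = λ² - 35 - 42 = 625 - 77 ≡ 31; y = λ·(35 - 31) - 34 ≡ 19. → (31, 19)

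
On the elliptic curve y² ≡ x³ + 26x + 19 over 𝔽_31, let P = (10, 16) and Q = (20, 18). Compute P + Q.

(6, 22)

(10, 16) + (20, 18). λ = (18 - 16)/(20 - 10) ≡ 2/10 mod 31. 10⁻¹ ≡ 28 (mod 31), so λ ≡ 25.
  x = λ² - 10 - 20 = 625 - 30 ≡ 6; y = λ·(10 - 6) - 16 ≡ 22. → (6, 22)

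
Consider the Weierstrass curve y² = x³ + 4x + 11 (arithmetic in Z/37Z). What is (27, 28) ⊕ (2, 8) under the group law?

(27, 28) + (2, 8). λ = (8 - 28)/(2 - 27) ≡ 17/12 mod 37. 12⁻¹ ≡ 34 (mod 37) since 12·34 = 408 ≡ 1, so λ ≡ 23.
  x = λ² - 27 - 2 = 529 - 29 ≡ 19; y = λ·(27 - 19) - 28 ≡ 8. → (19, 8)

(19, 8)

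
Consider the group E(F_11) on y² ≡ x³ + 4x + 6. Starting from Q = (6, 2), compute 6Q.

(2, 0)

Repeated addition: build up to 6Q.
2Q: tangent at (6, 2): λ = (3·6² + 4)/(2·2) ≡ 2/4. 4⁻¹ ≡ 3 (mod 11) since 4·3 = 12 ≡ 1, so λ ≡ 2·3 ≡ 6.
  x = λ² - 6 - 6 = 36 - 12 ≡ 2; y = λ·(6 - 2) - 2 ≡ 0. → (2, 0)
3Q: (2, 0) + (6, 2). λ = (2 - 0)/(6 - 2) ≡ 2/4 mod 11. 4⁻¹ ≡ 3 (mod 11), so λ ≡ 6.
  x = λ² - 2 - 6 = 36 - 8 ≡ 6; y = λ·(2 - 6) - 0 ≡ 9. → (6, 9)
4Q: (6, 9) + (6, 2): same x and y₁ ≡ -y₂, so the sum is O.
5Q: O + (6, 2) = (6, 2) (identity).
6Q: tangent at (6, 2): λ = (3·6² + 4)/(2·2) ≡ 2/4. 4⁻¹ ≡ 3 (mod 11), so λ ≡ 2·3 ≡ 6.
  x = λ² - 6 - 6 = 36 - 12 ≡ 2; y = λ·(6 - 2) - 2 ≡ 0. → (2, 0)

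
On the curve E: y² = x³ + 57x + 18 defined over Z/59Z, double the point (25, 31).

(34, 14)

tangent at (25, 31): λ = (3·25² + 57)/(2·31) ≡ 44/3. 3⁻¹ ≡ 20 (mod 59), so λ ≡ 44·20 ≡ 54.
  x = λ² - 25 - 25 = 2916 - 50 ≡ 34; y = λ·(25 - 34) - 31 ≡ 14. → (34, 14)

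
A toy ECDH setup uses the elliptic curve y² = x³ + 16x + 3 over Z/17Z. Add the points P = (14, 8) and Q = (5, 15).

(14, 8) + (5, 15). λ = (15 - 8)/(5 - 14) ≡ 7/8 mod 17. 8⁻¹ ≡ 15 (mod 17), so λ ≡ 3.
  x = λ² - 14 - 5 = 9 - 19 ≡ 7; y = λ·(14 - 7) - 8 ≡ 13. → (7, 13)

(7, 13)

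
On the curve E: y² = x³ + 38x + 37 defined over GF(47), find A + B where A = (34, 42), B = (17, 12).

(34, 42) + (17, 12). λ = (12 - 42)/(17 - 34) ≡ 17/30 mod 47. 30⁻¹ ≡ 11 (mod 47), so λ ≡ 46.
  x = λ² - 34 - 17 = 2116 - 51 ≡ 44; y = λ·(34 - 44) - 42 ≡ 15. → (44, 15)

(44, 15)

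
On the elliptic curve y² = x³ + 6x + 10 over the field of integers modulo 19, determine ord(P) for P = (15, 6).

2P: tangent at (15, 6): λ = (3·15² + 6)/(2·6) ≡ 16/12. 12⁻¹ ≡ 8 (mod 19) since 12·8 = 96 ≡ 1, so λ ≡ 16·8 ≡ 14.
  x = λ² - 15 - 15 = 196 - 30 ≡ 14; y = λ·(15 - 14) - 6 ≡ 8. → (14, 8)
3P: (14, 8) + (15, 6). λ = (6 - 8)/(15 - 14) ≡ 17/1 mod 19. 1⁻¹ ≡ 1 (mod 19), so λ ≡ 17.
  x = λ² - 14 - 15 = 289 - 29 ≡ 13; y = λ·(14 - 13) - 8 ≡ 9. → (13, 9)
4P: (13, 9) + (15, 6). λ = (6 - 9)/(15 - 13) ≡ 16/2 mod 19. 2⁻¹ ≡ 10 (mod 19), so λ ≡ 8.
  x = λ² - 13 - 15 = 64 - 28 ≡ 17; y = λ·(13 - 17) - 9 ≡ 16. → (17, 16)
5P: (17, 16) + (15, 6). λ = (6 - 16)/(15 - 17) ≡ 9/17 mod 19. 17⁻¹ ≡ 9 (mod 19), so λ ≡ 5.
  x = λ² - 17 - 15 = 25 - 32 ≡ 12; y = λ·(17 - 12) - 16 ≡ 9. → (12, 9)
6P: (12, 9) + (15, 6). λ = (6 - 9)/(15 - 12) ≡ 16/3 mod 19. 3⁻¹ ≡ 13 (mod 19) since 3·13 = 39 ≡ 1, so λ ≡ 18.
  x = λ² - 12 - 15 = 324 - 27 ≡ 12; y = λ·(12 - 12) - 9 ≡ 10. → (12, 10)
7P: (12, 10) + (15, 6). λ = (6 - 10)/(15 - 12) ≡ 15/3 mod 19. 3⁻¹ ≡ 13 (mod 19) since 3·13 = 39 ≡ 1, so λ ≡ 5.
  x = λ² - 12 - 15 = 25 - 27 ≡ 17; y = λ·(12 - 17) - 10 ≡ 3. → (17, 3)
8P: (17, 3) + (15, 6). λ = (6 - 3)/(15 - 17) ≡ 3/17 mod 19. 17⁻¹ ≡ 9 (mod 19), so λ ≡ 8.
  x = λ² - 17 - 15 = 64 - 32 ≡ 13; y = λ·(17 - 13) - 3 ≡ 10. → (13, 10)
9P: (13, 10) + (15, 6). λ = (6 - 10)/(15 - 13) ≡ 15/2 mod 19. 2⁻¹ ≡ 10 (mod 19) since 2·10 = 20 ≡ 1, so λ ≡ 17.
  x = λ² - 13 - 15 = 289 - 28 ≡ 14; y = λ·(13 - 14) - 10 ≡ 11. → (14, 11)
10P: (14, 11) + (15, 6). λ = (6 - 11)/(15 - 14) ≡ 14/1 mod 19. 1⁻¹ ≡ 1 (mod 19) since 1·1 = 1 ≡ 1, so λ ≡ 14.
  x = λ² - 14 - 15 = 196 - 29 ≡ 15; y = λ·(14 - 15) - 11 ≡ 13. → (15, 13)
11P: (15, 13) + (15, 6): same x and y₁ ≡ -y₂, so the sum is O.
11P = O, so the order is 11.

11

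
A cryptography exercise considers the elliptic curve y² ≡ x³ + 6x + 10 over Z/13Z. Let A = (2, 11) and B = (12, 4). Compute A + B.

(3, 4)

(2, 11) + (12, 4). λ = (4 - 11)/(12 - 2) ≡ 6/10 mod 13. 10⁻¹ ≡ 4 (mod 13) since 10·4 = 40 ≡ 1, so λ ≡ 11.
  x = λ² - 2 - 12 = 121 - 14 ≡ 3; y = λ·(2 - 3) - 11 ≡ 4. → (3, 4)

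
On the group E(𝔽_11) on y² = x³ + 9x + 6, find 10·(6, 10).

Write G = (6, 10).
Repeated addition: build up to 10G.
2G: tangent at (6, 10): λ = (3·6² + 9)/(2·10) ≡ 7/9. 9⁻¹ ≡ 5 (mod 11) since 9·5 = 45 ≡ 1, so λ ≡ 7·5 ≡ 2.
  x = λ² - 6 - 6 = 4 - 12 ≡ 3; y = λ·(6 - 3) - 10 ≡ 7. → (3, 7)
3G: (3, 7) + (6, 10). λ = (10 - 7)/(6 - 3) ≡ 3/3 mod 11. 3⁻¹ ≡ 4 (mod 11) since 3·4 = 12 ≡ 1, so λ ≡ 1.
  x = λ² - 3 - 6 = 1 - 9 ≡ 3; y = λ·(3 - 3) - 7 ≡ 4. → (3, 4)
4G: (3, 4) + (6, 10). λ = (10 - 4)/(6 - 3) ≡ 6/3 mod 11. 3⁻¹ ≡ 4 (mod 11) since 3·4 = 12 ≡ 1, so λ ≡ 2.
  x = λ² - 3 - 6 = 4 - 9 ≡ 6; y = λ·(3 - 6) - 4 ≡ 1. → (6, 1)
5G: (6, 1) + (6, 10): same x and y₁ ≡ -y₂, so the sum is the point at infinity.
6G: the point at infinity + (6, 10) = (6, 10) (identity).
7G: tangent at (6, 10): λ = (3·6² + 9)/(2·10) ≡ 7/9. 9⁻¹ ≡ 5 (mod 11), so λ ≡ 7·5 ≡ 2.
  x = λ² - 6 - 6 = 4 - 12 ≡ 3; y = λ·(6 - 3) - 10 ≡ 7. → (3, 7)
8G: (3, 7) + (6, 10). λ = (10 - 7)/(6 - 3) ≡ 3/3 mod 11. 3⁻¹ ≡ 4 (mod 11) since 3·4 = 12 ≡ 1, so λ ≡ 1.
  x = λ² - 3 - 6 = 1 - 9 ≡ 3; y = λ·(3 - 3) - 7 ≡ 4. → (3, 4)
9G: (3, 4) + (6, 10). λ = (10 - 4)/(6 - 3) ≡ 6/3 mod 11. 3⁻¹ ≡ 4 (mod 11), so λ ≡ 2.
  x = λ² - 3 - 6 = 4 - 9 ≡ 6; y = λ·(3 - 6) - 4 ≡ 1. → (6, 1)
10G: (6, 1) + (6, 10): same x and y₁ ≡ -y₂, so the sum is the point at infinity.

O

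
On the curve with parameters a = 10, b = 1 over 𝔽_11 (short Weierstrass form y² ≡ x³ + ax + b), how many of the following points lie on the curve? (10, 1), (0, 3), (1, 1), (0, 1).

3

(10, 1): 1² ≡ 1, rhs ≡ 1 → on.
(0, 3): 3² ≡ 9, rhs ≡ 1 → off.
(1, 1): 1² ≡ 1, rhs ≡ 1 → on.
(0, 1): 1² ≡ 1, rhs ≡ 1 → on.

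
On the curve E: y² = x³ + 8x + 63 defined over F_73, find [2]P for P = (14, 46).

tangent at (14, 46): λ = (3·14² + 8)/(2·46) ≡ 12/19. 19⁻¹ ≡ 50 (mod 73) since 19·50 = 950 ≡ 1, so λ ≡ 12·50 ≡ 16.
  x = λ² - 14 - 14 = 256 - 28 ≡ 9; y = λ·(14 - 9) - 46 ≡ 34. → (9, 34)

(9, 34)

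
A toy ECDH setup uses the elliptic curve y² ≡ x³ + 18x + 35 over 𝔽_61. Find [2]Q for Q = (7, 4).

(33, 24)

tangent at (7, 4): λ = (3·7² + 18)/(2·4) ≡ 43/8. 8⁻¹ ≡ 23 (mod 61) since 8·23 = 184 ≡ 1, so λ ≡ 43·23 ≡ 13.
  x = λ² - 7 - 7 = 169 - 14 ≡ 33; y = λ·(7 - 33) - 4 ≡ 24. → (33, 24)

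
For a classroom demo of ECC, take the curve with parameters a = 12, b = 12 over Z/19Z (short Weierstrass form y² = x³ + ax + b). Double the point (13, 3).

tangent at (13, 3): λ = (3·13² + 12)/(2·3) ≡ 6/6. 6⁻¹ ≡ 16 (mod 19), so λ ≡ 6·16 ≡ 1.
  x = λ² - 13 - 13 = 1 - 26 ≡ 13; y = λ·(13 - 13) - 3 ≡ 16. → (13, 16)

(13, 16)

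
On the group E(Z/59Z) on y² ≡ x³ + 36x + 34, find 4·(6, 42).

(53, 29)

Write G = (6, 42).
Repeated addition: build up to 4G.
2G: tangent at (6, 42): λ = (3·6² + 36)/(2·42) ≡ 26/25. 25⁻¹ ≡ 26 (mod 59), so λ ≡ 26·26 ≡ 27.
  x = λ² - 6 - 6 = 729 - 12 ≡ 9; y = λ·(6 - 9) - 42 ≡ 54. → (9, 54)
3G: (9, 54) + (6, 42). λ = (42 - 54)/(6 - 9) ≡ 47/56 mod 59. 56⁻¹ ≡ 39 (mod 59), so λ ≡ 4.
  x = λ² - 9 - 6 = 16 - 15 ≡ 1; y = λ·(9 - 1) - 54 ≡ 37. → (1, 37)
4G: (1, 37) + (6, 42). λ = (42 - 37)/(6 - 1) ≡ 5/5 mod 59. 5⁻¹ ≡ 12 (mod 59), so λ ≡ 1.
  x = λ² - 1 - 6 = 1 - 7 ≡ 53; y = λ·(1 - 53) - 37 ≡ 29. → (53, 29)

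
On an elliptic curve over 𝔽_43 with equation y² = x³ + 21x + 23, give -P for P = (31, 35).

-(31, 35) = (31, -35 mod 43) = (31, 8).

(31, 8)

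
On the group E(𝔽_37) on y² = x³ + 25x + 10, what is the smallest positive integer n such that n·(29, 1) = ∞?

2P: tangent at (29, 1): λ = (3·29² + 25)/(2·1) ≡ 32/2. 2⁻¹ ≡ 19 (mod 37), so λ ≡ 32·19 ≡ 16.
  x = λ² - 29 - 29 = 256 - 58 ≡ 13; y = λ·(29 - 13) - 1 ≡ 33. → (13, 33)
3P: (13, 33) + (29, 1). λ = (1 - 33)/(29 - 13) ≡ 5/16 mod 37. 16⁻¹ ≡ 7 (mod 37) since 16·7 = 112 ≡ 1, so λ ≡ 35.
  x = λ² - 13 - 29 = 1225 - 42 ≡ 36; y = λ·(13 - 36) - 33 ≡ 13. → (36, 13)
4P: (36, 13) + (29, 1). λ = (1 - 13)/(29 - 36) ≡ 25/30 mod 37. 30⁻¹ ≡ 21 (mod 37), so λ ≡ 7.
  x = λ² - 36 - 29 = 49 - 65 ≡ 21; y = λ·(36 - 21) - 13 ≡ 18. → (21, 18)
5P: (21, 18) + (29, 1). λ = (1 - 18)/(29 - 21) ≡ 20/8 mod 37. 8⁻¹ ≡ 14 (mod 37), so λ ≡ 21.
  x = λ² - 21 - 29 = 441 - 50 ≡ 21; y = λ·(21 - 21) - 18 ≡ 19. → (21, 19)
6P: (21, 19) + (29, 1). λ = (1 - 19)/(29 - 21) ≡ 19/8 mod 37. 8⁻¹ ≡ 14 (mod 37) since 8·14 = 112 ≡ 1, so λ ≡ 7.
  x = λ² - 21 - 29 = 49 - 50 ≡ 36; y = λ·(21 - 36) - 19 ≡ 24. → (36, 24)
7P: (36, 24) + (29, 1). λ = (1 - 24)/(29 - 36) ≡ 14/30 mod 37. 30⁻¹ ≡ 21 (mod 37), so λ ≡ 35.
  x = λ² - 36 - 29 = 1225 - 65 ≡ 13; y = λ·(36 - 13) - 24 ≡ 4. → (13, 4)
8P: (13, 4) + (29, 1). λ = (1 - 4)/(29 - 13) ≡ 34/16 mod 37. 16⁻¹ ≡ 7 (mod 37) since 16·7 = 112 ≡ 1, so λ ≡ 16.
  x = λ² - 13 - 29 = 256 - 42 ≡ 29; y = λ·(13 - 29) - 4 ≡ 36. → (29, 36)
9P: (29, 36) + (29, 1): same x and y₁ ≡ -y₂, so the sum is ∞.
9P = ∞, so the order is 9.

9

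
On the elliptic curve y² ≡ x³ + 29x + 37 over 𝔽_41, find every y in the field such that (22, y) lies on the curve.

x³ + 29x + 37 = 11323 ≡ 7 (mod 41).
7 is a non-residue mod 41; no y exists.

none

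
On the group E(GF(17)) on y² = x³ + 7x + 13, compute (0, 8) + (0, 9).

O

The two points share x = 0 and their y-coordinates satisfy 8 + 9 ≡ 0 (mod 17), so they are inverses. Their sum is O.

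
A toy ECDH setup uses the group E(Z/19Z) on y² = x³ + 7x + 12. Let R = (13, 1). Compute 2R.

(17, 16)

tangent at (13, 1): λ = (3·13² + 7)/(2·1) ≡ 1/2. 2⁻¹ ≡ 10 (mod 19), so λ ≡ 1·10 ≡ 10.
  x = λ² - 13 - 13 = 100 - 26 ≡ 17; y = λ·(13 - 17) - 1 ≡ 16. → (17, 16)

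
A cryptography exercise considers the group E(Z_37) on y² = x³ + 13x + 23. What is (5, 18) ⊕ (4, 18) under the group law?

(28, 19)

(5, 18) + (4, 18). λ = (18 - 18)/(4 - 5) ≡ 0/36 mod 37. 36⁻¹ ≡ 36 (mod 37), so λ ≡ 0.
  x = λ² - 5 - 4 = 0 - 9 ≡ 28; y = λ·(5 - 28) - 18 ≡ 19. → (28, 19)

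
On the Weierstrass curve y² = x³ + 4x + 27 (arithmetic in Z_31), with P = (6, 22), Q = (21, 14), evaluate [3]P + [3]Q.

(20, 27)

First 3P:
Repeated addition: build up to 3P.
2P: tangent at (6, 22): λ = (3·6² + 4)/(2·22) ≡ 19/13. 13⁻¹ ≡ 12 (mod 31), so λ ≡ 19·12 ≡ 11.
  x = λ² - 6 - 6 = 121 - 12 ≡ 16; y = λ·(6 - 16) - 22 ≡ 23. → (16, 23)
3P: (16, 23) + (6, 22). λ = (22 - 23)/(6 - 16) ≡ 30/21 mod 31. 21⁻¹ ≡ 3 (mod 31) since 21·3 = 63 ≡ 1, so λ ≡ 28.
  x = λ² - 16 - 6 = 784 - 22 ≡ 18; y = λ·(16 - 18) - 23 ≡ 14. → (18, 14)
3P = (18, 14).
Next 3Q:
Repeated addition: build up to 3Q.
2Q: tangent at (21, 14): λ = (3·21² + 4)/(2·14) ≡ 25/28. 28⁻¹ ≡ 10 (mod 31), so λ ≡ 25·10 ≡ 2.
  x = λ² - 21 - 21 = 4 - 42 ≡ 24; y = λ·(21 - 24) - 14 ≡ 11. → (24, 11)
3Q: (24, 11) + (21, 14). λ = (14 - 11)/(21 - 24) ≡ 3/28 mod 31. 28⁻¹ ≡ 10 (mod 31) since 28·10 = 280 ≡ 1, so λ ≡ 30.
  x = λ² - 24 - 21 = 900 - 45 ≡ 18; y = λ·(24 - 18) - 11 ≡ 14. → (18, 14)
3Q = (18, 14).
Finally 3P + 3Q:
tangent at (18, 14): λ = (3·18² + 4)/(2·14) ≡ 15/28. 28⁻¹ ≡ 10 (mod 31), so λ ≡ 15·10 ≡ 26.
  x = λ² - 18 - 18 = 676 - 36 ≡ 20; y = λ·(18 - 20) - 14 ≡ 27. → (20, 27)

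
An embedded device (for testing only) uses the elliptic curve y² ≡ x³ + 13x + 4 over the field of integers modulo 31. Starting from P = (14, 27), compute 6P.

Repeated addition: build up to 6P.
2P: tangent at (14, 27): λ = (3·14² + 13)/(2·27) ≡ 12/23. 23⁻¹ ≡ 27 (mod 31), so λ ≡ 12·27 ≡ 14.
  x = λ² - 14 - 14 = 196 - 28 ≡ 13; y = λ·(14 - 13) - 27 ≡ 18. → (13, 18)
3P: (13, 18) + (14, 27). λ = (27 - 18)/(14 - 13) ≡ 9/1 mod 31. 1⁻¹ ≡ 1 (mod 31), so λ ≡ 9.
  x = λ² - 13 - 14 = 81 - 27 ≡ 23; y = λ·(13 - 23) - 18 ≡ 16. → (23, 16)
4P: (23, 16) + (14, 27). λ = (27 - 16)/(14 - 23) ≡ 11/22 mod 31. 22⁻¹ ≡ 24 (mod 31), so λ ≡ 16.
  x = λ² - 23 - 14 = 256 - 37 ≡ 2; y = λ·(23 - 2) - 16 ≡ 10. → (2, 10)
5P: (2, 10) + (14, 27). λ = (27 - 10)/(14 - 2) ≡ 17/12 mod 31. 12⁻¹ ≡ 13 (mod 31) since 12·13 = 156 ≡ 1, so λ ≡ 4.
  x = λ² - 2 - 14 = 16 - 16 ≡ 0; y = λ·(2 - 0) - 10 ≡ 29. → (0, 29)
6P: (0, 29) + (14, 27). λ = (27 - 29)/(14 - 0) ≡ 29/14 mod 31. 14⁻¹ ≡ 20 (mod 31), so λ ≡ 22.
  x = λ² - 0 - 14 = 484 - 14 ≡ 5; y = λ·(0 - 5) - 29 ≡ 16. → (5, 16)

(5, 16)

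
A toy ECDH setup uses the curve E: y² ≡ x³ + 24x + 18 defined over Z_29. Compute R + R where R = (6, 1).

(23, 8)

tangent at (6, 1): λ = (3·6² + 24)/(2·1) ≡ 16/2. 2⁻¹ ≡ 15 (mod 29), so λ ≡ 16·15 ≡ 8.
  x = λ² - 6 - 6 = 64 - 12 ≡ 23; y = λ·(6 - 23) - 1 ≡ 8. → (23, 8)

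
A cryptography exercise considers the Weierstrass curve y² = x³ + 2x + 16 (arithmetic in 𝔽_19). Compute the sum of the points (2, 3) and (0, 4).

(3, 7)

(2, 3) + (0, 4). λ = (4 - 3)/(0 - 2) ≡ 1/17 mod 19. 17⁻¹ ≡ 9 (mod 19) since 17·9 = 153 ≡ 1, so λ ≡ 9.
  x = λ² - 2 - 0 = 81 - 2 ≡ 3; y = λ·(2 - 3) - 3 ≡ 7. → (3, 7)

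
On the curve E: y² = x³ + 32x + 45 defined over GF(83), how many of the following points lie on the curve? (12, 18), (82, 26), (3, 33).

(12, 18): 18² ≡ 75, rhs ≡ 82 → off.
(82, 26): 26² ≡ 12, rhs ≡ 12 → on.
(3, 33): 33² ≡ 10, rhs ≡ 2 → off.

1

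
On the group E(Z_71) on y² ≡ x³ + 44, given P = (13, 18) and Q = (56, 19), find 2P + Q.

First 2P:
Repeated addition: build up to 2P.
2P: tangent at (13, 18): λ = (3·13² + 0)/(2·18) ≡ 10/36. 36⁻¹ ≡ 2 (mod 71) since 36·2 = 72 ≡ 1, so λ ≡ 10·2 ≡ 20.
  x = λ² - 13 - 13 = 400 - 26 ≡ 19; y = λ·(13 - 19) - 18 ≡ 4. → (19, 4)
2P = (19, 4).
Finally 2P + Q:
(19, 4) + (56, 19). λ = (19 - 4)/(56 - 19) ≡ 15/37 mod 71. 37⁻¹ ≡ 48 (mod 71), so λ ≡ 10.
  x = λ² - 19 - 56 = 100 - 75 ≡ 25; y = λ·(19 - 25) - 4 ≡ 7. → (25, 7)

(25, 7)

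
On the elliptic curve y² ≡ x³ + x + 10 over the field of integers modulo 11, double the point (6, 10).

(2, 3)

tangent at (6, 10): λ = (3·6² + 1)/(2·10) ≡ 10/9. 9⁻¹ ≡ 5 (mod 11) since 9·5 = 45 ≡ 1, so λ ≡ 10·5 ≡ 6.
  x = λ² - 6 - 6 = 36 - 12 ≡ 2; y = λ·(6 - 2) - 10 ≡ 3. → (2, 3)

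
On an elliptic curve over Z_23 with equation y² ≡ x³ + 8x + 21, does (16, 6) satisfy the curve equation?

y² = 6² ≡ 13; x³ + 8x + 21 = 4245 ≡ 13 (mod 23). 13 = 13.

yes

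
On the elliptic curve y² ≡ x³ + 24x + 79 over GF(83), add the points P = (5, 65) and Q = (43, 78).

(5, 65) + (43, 78). λ = (78 - 65)/(43 - 5) ≡ 13/38 mod 83. 38⁻¹ ≡ 59 (mod 83) since 38·59 = 2242 ≡ 1, so λ ≡ 20.
  x = λ² - 5 - 43 = 400 - 48 ≡ 20; y = λ·(5 - 20) - 65 ≡ 50. → (20, 50)

(20, 50)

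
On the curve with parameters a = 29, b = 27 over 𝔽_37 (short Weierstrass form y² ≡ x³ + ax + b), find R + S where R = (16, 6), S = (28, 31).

(16, 6) + (28, 31). λ = (31 - 6)/(28 - 16) ≡ 25/12 mod 37. 12⁻¹ ≡ 34 (mod 37), so λ ≡ 36.
  x = λ² - 16 - 28 = 1296 - 44 ≡ 31; y = λ·(16 - 31) - 6 ≡ 9. → (31, 9)

(31, 9)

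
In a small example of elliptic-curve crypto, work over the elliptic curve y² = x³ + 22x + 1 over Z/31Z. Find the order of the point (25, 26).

9

2P: tangent at (25, 26): λ = (3·25² + 22)/(2·26) ≡ 6/21. 21⁻¹ ≡ 3 (mod 31), so λ ≡ 6·3 ≡ 18.
  x = λ² - 25 - 25 = 324 - 50 ≡ 26; y = λ·(25 - 26) - 26 ≡ 18. → (26, 18)
3P: (26, 18) + (25, 26). λ = (26 - 18)/(25 - 26) ≡ 8/30 mod 31. 30⁻¹ ≡ 30 (mod 31), so λ ≡ 23.
  x = λ² - 26 - 25 = 529 - 51 ≡ 13; y = λ·(26 - 13) - 18 ≡ 2. → (13, 2)
4P: (13, 2) + (25, 26). λ = (26 - 2)/(25 - 13) ≡ 24/12 mod 31. 12⁻¹ ≡ 13 (mod 31), so λ ≡ 2.
  x = λ² - 13 - 25 = 4 - 38 ≡ 28; y = λ·(13 - 28) - 2 ≡ 30. → (28, 30)
5P: (28, 30) + (25, 26). λ = (26 - 30)/(25 - 28) ≡ 27/28 mod 31. 28⁻¹ ≡ 10 (mod 31), so λ ≡ 22.
  x = λ² - 28 - 25 = 484 - 53 ≡ 28; y = λ·(28 - 28) - 30 ≡ 1. → (28, 1)
6P: (28, 1) + (25, 26). λ = (26 - 1)/(25 - 28) ≡ 25/28 mod 31. 28⁻¹ ≡ 10 (mod 31) since 28·10 = 280 ≡ 1, so λ ≡ 2.
  x = λ² - 28 - 25 = 4 - 53 ≡ 13; y = λ·(28 - 13) - 1 ≡ 29. → (13, 29)
7P: (13, 29) + (25, 26). λ = (26 - 29)/(25 - 13) ≡ 28/12 mod 31. 12⁻¹ ≡ 13 (mod 31) since 12·13 = 156 ≡ 1, so λ ≡ 23.
  x = λ² - 13 - 25 = 529 - 38 ≡ 26; y = λ·(13 - 26) - 29 ≡ 13. → (26, 13)
8P: (26, 13) + (25, 26). λ = (26 - 13)/(25 - 26) ≡ 13/30 mod 31. 30⁻¹ ≡ 30 (mod 31), so λ ≡ 18.
  x = λ² - 26 - 25 = 324 - 51 ≡ 25; y = λ·(26 - 25) - 13 ≡ 5. → (25, 5)
9P: (25, 5) + (25, 26): same x and y₁ ≡ -y₂, so the sum is ∞.
9P = ∞, so the order is 9.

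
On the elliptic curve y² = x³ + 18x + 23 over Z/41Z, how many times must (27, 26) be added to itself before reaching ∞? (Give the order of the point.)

2P: tangent at (27, 26): λ = (3·27² + 18)/(2·26) ≡ 32/11. 11⁻¹ ≡ 15 (mod 41) since 11·15 = 165 ≡ 1, so λ ≡ 32·15 ≡ 29.
  x = λ² - 27 - 27 = 841 - 54 ≡ 8; y = λ·(27 - 8) - 26 ≡ 33. → (8, 33)
3P: (8, 33) + (27, 26). λ = (26 - 33)/(27 - 8) ≡ 34/19 mod 41. 19⁻¹ ≡ 13 (mod 41) since 19·13 = 247 ≡ 1, so λ ≡ 32.
  x = λ² - 8 - 27 = 1024 - 35 ≡ 5; y = λ·(8 - 5) - 33 ≡ 22. → (5, 22)
4P: (5, 22) + (27, 26). λ = (26 - 22)/(27 - 5) ≡ 4/22 mod 41. 22⁻¹ ≡ 28 (mod 41), so λ ≡ 30.
  x = λ² - 5 - 27 = 900 - 32 ≡ 7; y = λ·(5 - 7) - 22 ≡ 0. → (7, 0)
5P: (7, 0) + (27, 26). λ = (26 - 0)/(27 - 7) ≡ 26/20 mod 41. 20⁻¹ ≡ 39 (mod 41), so λ ≡ 30.
  x = λ² - 7 - 27 = 900 - 34 ≡ 5; y = λ·(7 - 5) - 0 ≡ 19. → (5, 19)
6P: (5, 19) + (27, 26). λ = (26 - 19)/(27 - 5) ≡ 7/22 mod 41. 22⁻¹ ≡ 28 (mod 41) since 22·28 = 616 ≡ 1, so λ ≡ 32.
  x = λ² - 5 - 27 = 1024 - 32 ≡ 8; y = λ·(5 - 8) - 19 ≡ 8. → (8, 8)
7P: (8, 8) + (27, 26). λ = (26 - 8)/(27 - 8) ≡ 18/19 mod 41. 19⁻¹ ≡ 13 (mod 41), so λ ≡ 29.
  x = λ² - 8 - 27 = 841 - 35 ≡ 27; y = λ·(8 - 27) - 8 ≡ 15. → (27, 15)
8P: (27, 15) + (27, 26): same x and y₁ ≡ -y₂, so the sum is ∞.
8P = ∞, so the order is 8.

8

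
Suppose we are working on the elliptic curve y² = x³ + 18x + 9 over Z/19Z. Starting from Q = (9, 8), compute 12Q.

Repeated addition: build up to 12Q.
2Q: tangent at (9, 8): λ = (3·9² + 18)/(2·8) ≡ 14/16. 16⁻¹ ≡ 6 (mod 19), so λ ≡ 14·6 ≡ 8.
  x = λ² - 9 - 9 = 64 - 18 ≡ 8; y = λ·(9 - 8) - 8 ≡ 0. → (8, 0)
3Q: (8, 0) + (9, 8). λ = (8 - 0)/(9 - 8) ≡ 8/1 mod 19. 1⁻¹ ≡ 1 (mod 19), so λ ≡ 8.
  x = λ² - 8 - 9 = 64 - 17 ≡ 9; y = λ·(8 - 9) - 0 ≡ 11. → (9, 11)
4Q: (9, 11) + (9, 8): same x and y₁ ≡ -y₂, so the sum is the point at infinity.
5Q: the point at infinity + (9, 8) = (9, 8) (identity).
6Q: tangent at (9, 8): λ = (3·9² + 18)/(2·8) ≡ 14/16. 16⁻¹ ≡ 6 (mod 19) since 16·6 = 96 ≡ 1, so λ ≡ 14·6 ≡ 8.
  x = λ² - 9 - 9 = 64 - 18 ≡ 8; y = λ·(9 - 8) - 8 ≡ 0. → (8, 0)
7Q: (8, 0) + (9, 8). λ = (8 - 0)/(9 - 8) ≡ 8/1 mod 19. 1⁻¹ ≡ 1 (mod 19) since 1·1 = 1 ≡ 1, so λ ≡ 8.
  x = λ² - 8 - 9 = 64 - 17 ≡ 9; y = λ·(8 - 9) - 0 ≡ 11. → (9, 11)
8Q: (9, 11) + (9, 8): same x and y₁ ≡ -y₂, so the sum is the point at infinity.
9Q: the point at infinity + (9, 8) = (9, 8) (identity).
10Q: tangent at (9, 8): λ = (3·9² + 18)/(2·8) ≡ 14/16. 16⁻¹ ≡ 6 (mod 19), so λ ≡ 14·6 ≡ 8.
  x = λ² - 9 - 9 = 64 - 18 ≡ 8; y = λ·(9 - 8) - 8 ≡ 0. → (8, 0)
11Q: (8, 0) + (9, 8). λ = (8 - 0)/(9 - 8) ≡ 8/1 mod 19. 1⁻¹ ≡ 1 (mod 19), so λ ≡ 8.
  x = λ² - 8 - 9 = 64 - 17 ≡ 9; y = λ·(8 - 9) - 0 ≡ 11. → (9, 11)
12Q: (9, 11) + (9, 8): same x and y₁ ≡ -y₂, so the sum is the point at infinity.

O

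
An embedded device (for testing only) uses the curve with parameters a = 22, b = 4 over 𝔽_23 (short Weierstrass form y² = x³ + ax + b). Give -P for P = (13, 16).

-(13, 16) = (13, -16 mod 23) = (13, 7).

(13, 7)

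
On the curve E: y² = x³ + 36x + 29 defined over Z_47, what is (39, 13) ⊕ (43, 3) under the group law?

(39, 13) + (43, 3). λ = (3 - 13)/(43 - 39) ≡ 37/4 mod 47. 4⁻¹ ≡ 12 (mod 47), so λ ≡ 21.
  x = λ² - 39 - 43 = 441 - 82 ≡ 30; y = λ·(39 - 30) - 13 ≡ 35. → (30, 35)

(30, 35)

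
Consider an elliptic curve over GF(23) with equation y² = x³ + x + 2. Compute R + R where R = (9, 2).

tangent at (9, 2): λ = (3·9² + 1)/(2·2) ≡ 14/4. 4⁻¹ ≡ 6 (mod 23), so λ ≡ 14·6 ≡ 15.
  x = λ² - 9 - 9 = 225 - 18 ≡ 0; y = λ·(9 - 0) - 2 ≡ 18. → (0, 18)

(0, 18)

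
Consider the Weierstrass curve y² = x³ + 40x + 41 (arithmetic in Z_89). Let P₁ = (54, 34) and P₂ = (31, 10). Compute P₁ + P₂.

(49, 37)

(54, 34) + (31, 10). λ = (10 - 34)/(31 - 54) ≡ 65/66 mod 89. 66⁻¹ ≡ 58 (mod 89) since 66·58 = 3828 ≡ 1, so λ ≡ 32.
  x = λ² - 54 - 31 = 1024 - 85 ≡ 49; y = λ·(54 - 49) - 34 ≡ 37. → (49, 37)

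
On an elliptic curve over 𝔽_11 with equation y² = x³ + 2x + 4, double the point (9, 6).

(2, 4)

tangent at (9, 6): λ = (3·9² + 2)/(2·6) ≡ 3/1. 1⁻¹ ≡ 1 (mod 11) since 1·1 = 1 ≡ 1, so λ ≡ 3·1 ≡ 3.
  x = λ² - 9 - 9 = 9 - 18 ≡ 2; y = λ·(9 - 2) - 6 ≡ 4. → (2, 4)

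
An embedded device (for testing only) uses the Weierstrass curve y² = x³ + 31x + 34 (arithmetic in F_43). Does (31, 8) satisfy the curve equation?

no

y² = 8² ≡ 21; x³ + 31x + 34 = 30786 ≡ 41 (mod 43). 21 ≠ 41.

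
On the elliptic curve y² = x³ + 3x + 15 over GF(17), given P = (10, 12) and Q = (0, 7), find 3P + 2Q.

(10, 12)

First 3P:
Repeated addition: build up to 3P.
2P: tangent at (10, 12): λ = (3·10² + 3)/(2·12) ≡ 14/7. 7⁻¹ ≡ 5 (mod 17), so λ ≡ 14·5 ≡ 2.
  x = λ² - 10 - 10 = 4 - 20 ≡ 1; y = λ·(10 - 1) - 12 ≡ 6. → (1, 6)
3P: (1, 6) + (10, 12). λ = (12 - 6)/(10 - 1) ≡ 6/9 mod 17. 9⁻¹ ≡ 2 (mod 17), so λ ≡ 12.
  x = λ² - 1 - 10 = 144 - 11 ≡ 14; y = λ·(1 - 14) - 6 ≡ 8. → (14, 8)
3P = (14, 8).
Next 2Q:
Repeated addition: build up to 2Q.
2Q: tangent at (0, 7): λ = (3·0² + 3)/(2·7) ≡ 3/14. 14⁻¹ ≡ 11 (mod 17), so λ ≡ 3·11 ≡ 16.
  x = λ² - 0 - 0 = 256 - 0 ≡ 1; y = λ·(0 - 1) - 7 ≡ 11. → (1, 11)
2Q = (1, 11).
Finally 3P + 2Q:
(14, 8) + (1, 11). λ = (11 - 8)/(1 - 14) ≡ 3/4 mod 17. 4⁻¹ ≡ 13 (mod 17), so λ ≡ 5.
  x = λ² - 14 - 1 = 25 - 15 ≡ 10; y = λ·(14 - 10) - 8 ≡ 12. → (10, 12)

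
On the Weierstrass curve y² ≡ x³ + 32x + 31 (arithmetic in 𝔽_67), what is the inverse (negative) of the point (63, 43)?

-(63, 43) = (63, -43 mod 67) = (63, 24).

(63, 24)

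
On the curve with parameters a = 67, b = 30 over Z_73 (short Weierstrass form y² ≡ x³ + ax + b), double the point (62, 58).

(49, 72)

tangent at (62, 58): λ = (3·62² + 67)/(2·58) ≡ 65/43. 43⁻¹ ≡ 17 (mod 73) since 43·17 = 731 ≡ 1, so λ ≡ 65·17 ≡ 10.
  x = λ² - 62 - 62 = 100 - 124 ≡ 49; y = λ·(62 - 49) - 58 ≡ 72. → (49, 72)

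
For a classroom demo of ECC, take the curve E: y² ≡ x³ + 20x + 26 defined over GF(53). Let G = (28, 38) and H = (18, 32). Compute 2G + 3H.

(32, 37)

First 2G:
Repeated addition: build up to 2G.
2G: tangent at (28, 38): λ = (3·28² + 20)/(2·38) ≡ 40/23. 23⁻¹ ≡ 30 (mod 53) since 23·30 = 690 ≡ 1, so λ ≡ 40·30 ≡ 34.
  x = λ² - 28 - 28 = 1156 - 56 ≡ 40; y = λ·(28 - 40) - 38 ≡ 31. → (40, 31)
2G = (40, 31).
Next 3H:
Repeated addition: build up to 3H.
2H: tangent at (18, 32): λ = (3·18² + 20)/(2·32) ≡ 38/11. 11⁻¹ ≡ 29 (mod 53), so λ ≡ 38·29 ≡ 42.
  x = λ² - 18 - 18 = 1764 - 36 ≡ 32; y = λ·(18 - 32) - 32 ≡ 16. → (32, 16)
3H: (32, 16) + (18, 32). λ = (32 - 16)/(18 - 32) ≡ 16/39 mod 53. 39⁻¹ ≡ 34 (mod 53) since 39·34 = 1326 ≡ 1, so λ ≡ 14.
  x = λ² - 32 - 18 = 196 - 50 ≡ 40; y = λ·(32 - 40) - 16 ≡ 31. → (40, 31)
3H = (40, 31).
Finally 2G + 3H:
tangent at (40, 31): λ = (3·40² + 20)/(2·31) ≡ 50/9. 9⁻¹ ≡ 6 (mod 53) since 9·6 = 54 ≡ 1, so λ ≡ 50·6 ≡ 35.
  x = λ² - 40 - 40 = 1225 - 80 ≡ 32; y = λ·(40 - 32) - 31 ≡ 37. → (32, 37)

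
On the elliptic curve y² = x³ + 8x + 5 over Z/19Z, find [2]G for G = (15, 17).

tangent at (15, 17): λ = (3·15² + 8)/(2·17) ≡ 18/15. 15⁻¹ ≡ 14 (mod 19), so λ ≡ 18·14 ≡ 5.
  x = λ² - 15 - 15 = 25 - 30 ≡ 14; y = λ·(15 - 14) - 17 ≡ 7. → (14, 7)

(14, 7)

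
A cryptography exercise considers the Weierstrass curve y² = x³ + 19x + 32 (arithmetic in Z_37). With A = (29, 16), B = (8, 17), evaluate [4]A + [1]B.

(8, 20)

First 4A:
Repeated addition: build up to 4A.
2A: tangent at (29, 16): λ = (3·29² + 19)/(2·16) ≡ 26/32. 32⁻¹ ≡ 22 (mod 37), so λ ≡ 26·22 ≡ 17.
  x = λ² - 29 - 29 = 289 - 58 ≡ 9; y = λ·(29 - 9) - 16 ≡ 28. → (9, 28)
3A: (9, 28) + (29, 16). λ = (16 - 28)/(29 - 9) ≡ 25/20 mod 37. 20⁻¹ ≡ 13 (mod 37), so λ ≡ 29.
  x = λ² - 9 - 29 = 841 - 38 ≡ 26; y = λ·(9 - 26) - 28 ≡ 34. → (26, 34)
4A: (26, 34) + (29, 16). λ = (16 - 34)/(29 - 26) ≡ 19/3 mod 37. 3⁻¹ ≡ 25 (mod 37) since 3·25 = 75 ≡ 1, so λ ≡ 31.
  x = λ² - 26 - 29 = 961 - 55 ≡ 18; y = λ·(26 - 18) - 34 ≡ 29. → (18, 29)
4A = (18, 29).
Finally 4A + B:
(18, 29) + (8, 17). λ = (17 - 29)/(8 - 18) ≡ 25/27 mod 37. 27⁻¹ ≡ 11 (mod 37) since 27·11 = 297 ≡ 1, so λ ≡ 16.
  x = λ² - 18 - 8 = 256 - 26 ≡ 8; y = λ·(18 - 8) - 29 ≡ 20. → (8, 20)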